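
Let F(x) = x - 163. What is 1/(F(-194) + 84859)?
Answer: 1/84502 ≈ 1.1834e-5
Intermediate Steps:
F(x) = -163 + x
1/(F(-194) + 84859) = 1/((-163 - 194) + 84859) = 1/(-357 + 84859) = 1/84502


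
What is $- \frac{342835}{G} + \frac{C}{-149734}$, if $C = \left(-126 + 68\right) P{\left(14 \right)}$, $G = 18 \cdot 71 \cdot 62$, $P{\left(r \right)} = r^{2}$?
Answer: $- \frac{25216650521}{5932161612} \approx -4.2508$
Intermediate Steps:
$G = 79236$ ($G = 1278 \cdot 62 = 79236$)
$C = -11368$ ($C = \left(-126 + 68\right) 14^{2} = \left(-58\right) 196 = -11368$)
$- \frac{342835}{G} + \frac{C}{-149734} = - \frac{342835}{79236} - \frac{11368}{-149734} = \left(-342835\right) \frac{1}{79236} - - \frac{5684}{74867} = - \frac{342835}{79236} + \frac{5684}{74867} = - \frac{25216650521}{5932161612}$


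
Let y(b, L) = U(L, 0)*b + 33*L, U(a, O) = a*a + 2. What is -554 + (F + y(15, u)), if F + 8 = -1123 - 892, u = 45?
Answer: 29313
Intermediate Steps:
U(a, O) = 2 + a² (U(a, O) = a² + 2 = 2 + a²)
F = -2023 (F = -8 + (-1123 - 892) = -8 - 2015 = -2023)
y(b, L) = 33*L + b*(2 + L²) (y(b, L) = (2 + L²)*b + 33*L = b*(2 + L²) + 33*L = 33*L + b*(2 + L²))
-554 + (F + y(15, u)) = -554 + (-2023 + (33*45 + 15*(2 + 45²))) = -554 + (-2023 + (1485 + 15*(2 + 2025))) = -554 + (-2023 + (1485 + 15*2027)) = -554 + (-2023 + (1485 + 30405)) = -554 + (-2023 + 31890) = -554 + 29867 = 29313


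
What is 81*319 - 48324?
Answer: -22485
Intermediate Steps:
81*319 - 48324 = 25839 - 48324 = -22485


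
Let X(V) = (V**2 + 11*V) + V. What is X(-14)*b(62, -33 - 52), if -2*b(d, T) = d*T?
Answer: 73780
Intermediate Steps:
b(d, T) = -T*d/2 (b(d, T) = -d*T/2 = -T*d/2)
X(V) = V**2 + 12*V
X(-14)*b(62, -33 - 52) = (-14*(12 - 14))*(-1/2*(-33 - 52)*62) = (-14*(-2))*(-1/2*(-85)*62) = 28*2635 = 73780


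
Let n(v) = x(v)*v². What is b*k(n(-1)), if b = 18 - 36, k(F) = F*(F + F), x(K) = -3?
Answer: -324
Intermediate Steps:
n(v) = -3*v²
k(F) = 2*F² (k(F) = F*(2*F) = 2*F²)
b = -18
b*k(n(-1)) = -36*(-3*(-1)²)² = -36*(-3*1)² = -36*(-3)² = -36*9 = -18*18 = -324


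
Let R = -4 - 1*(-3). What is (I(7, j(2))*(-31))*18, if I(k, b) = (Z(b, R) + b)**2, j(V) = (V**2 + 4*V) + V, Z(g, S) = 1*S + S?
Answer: -80352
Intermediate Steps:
R = -1 (R = -4 + 3 = -1)
Z(g, S) = 2*S (Z(g, S) = S + S = 2*S)
j(V) = V**2 + 5*V
I(k, b) = (-2 + b)**2 (I(k, b) = (2*(-1) + b)**2 = (-2 + b)**2)
(I(7, j(2))*(-31))*18 = ((-2 + 2*(5 + 2))**2*(-31))*18 = ((-2 + 2*7)**2*(-31))*18 = ((-2 + 14)**2*(-31))*18 = (12**2*(-31))*18 = (144*(-31))*18 = -4464*18 = -80352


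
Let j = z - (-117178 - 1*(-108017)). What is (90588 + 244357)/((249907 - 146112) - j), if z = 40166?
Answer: 334945/54468 ≈ 6.1494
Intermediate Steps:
j = 49327 (j = 40166 - (-117178 - 1*(-108017)) = 40166 - (-117178 + 108017) = 40166 - 1*(-9161) = 40166 + 9161 = 49327)
(90588 + 244357)/((249907 - 146112) - j) = (90588 + 244357)/((249907 - 146112) - 1*49327) = 334945/(103795 - 49327) = 334945/54468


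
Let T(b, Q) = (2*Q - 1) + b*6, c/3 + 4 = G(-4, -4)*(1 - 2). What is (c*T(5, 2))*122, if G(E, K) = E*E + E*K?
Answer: -434808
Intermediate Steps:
G(E, K) = E² + E*K
c = -108 (c = -12 + 3*((-4*(-4 - 4))*(1 - 2)) = -12 + 3*(-4*(-8)*(-1)) = -12 + 3*(32*(-1)) = -12 + 3*(-32) = -12 - 96 = -108)
T(b, Q) = -1 + 2*Q + 6*b (T(b, Q) = (-1 + 2*Q) + 6*b = -1 + 2*Q + 6*b)
(c*T(5, 2))*122 = -108*(-1 + 2*2 + 6*5)*122 = -108*(-1 + 4 + 30)*122 = -108*33*122 = -3564*122 = -434808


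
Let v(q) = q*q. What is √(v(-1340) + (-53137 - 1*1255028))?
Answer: √487435 ≈ 698.17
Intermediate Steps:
v(q) = q²
√(v(-1340) + (-53137 - 1*1255028)) = √((-1340)² + (-53137 - 1*1255028)) = √(1795600 + (-53137 - 1255028)) = √(1795600 - 1308165) = √487435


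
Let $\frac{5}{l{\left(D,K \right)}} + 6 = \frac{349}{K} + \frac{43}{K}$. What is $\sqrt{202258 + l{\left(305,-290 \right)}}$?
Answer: $\frac{\sqrt{229836318998}}{1066} \approx 449.73$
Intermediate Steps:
$l{\left(D,K \right)} = \frac{5}{-6 + \frac{392}{K}}$ ($l{\left(D,K \right)} = \frac{5}{-6 + \left(\frac{349}{K} + \frac{43}{K}\right)} = \frac{5}{-6 + \frac{392}{K}}$)
$\sqrt{202258 + l{\left(305,-290 \right)}} = \sqrt{202258 - - \frac{1450}{-392 + 6 \left(-290\right)}} = \sqrt{202258 - - \frac{1450}{-392 - 1740}} = \sqrt{202258 - - \frac{1450}{-2132}} = \sqrt{202258 - \left(-1450\right) \left(- \frac{1}{2132}\right)} = \sqrt{202258 - \frac{725}{1066}} = \sqrt{\frac{215606303}{1066}} = \frac{\sqrt{229836318998}}{1066}$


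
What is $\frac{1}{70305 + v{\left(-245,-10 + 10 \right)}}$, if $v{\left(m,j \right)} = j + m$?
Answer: $\frac{1}{70060} \approx 1.4273 \cdot 10^{-5}$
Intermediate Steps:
$\frac{1}{70305 + v{\left(-245,-10 + 10 \right)}} = \frac{1}{70305 + \left(\left(-10 + 10\right) - 245\right)} = \frac{1}{70305 + \left(0 - 245\right)} = \frac{1}{70305 - 245} = \frac{1}{70060}$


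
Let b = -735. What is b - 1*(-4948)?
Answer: 4213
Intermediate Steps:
b - 1*(-4948) = -735 - 1*(-4948) = -735 + 4948 = 4213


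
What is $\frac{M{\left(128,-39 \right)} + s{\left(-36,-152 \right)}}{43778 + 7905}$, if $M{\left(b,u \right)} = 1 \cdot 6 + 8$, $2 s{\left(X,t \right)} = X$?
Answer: $- \frac{4}{51683} \approx -7.7395 \cdot 10^{-5}$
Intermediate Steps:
$s{\left(X,t \right)} = \frac{X}{2}$
$M{\left(b,u \right)} = 14$ ($M{\left(b,u \right)} = 6 + 8 = 14$)
$\frac{M{\left(128,-39 \right)} + s{\left(-36,-152 \right)}}{43778 + 7905} = \frac{14 + \frac{1}{2} \left(-36\right)}{43778 + 7905} = \frac{14 - 18}{51683} = \left(-4\right) \frac{1}{51683} = - \frac{4}{51683}$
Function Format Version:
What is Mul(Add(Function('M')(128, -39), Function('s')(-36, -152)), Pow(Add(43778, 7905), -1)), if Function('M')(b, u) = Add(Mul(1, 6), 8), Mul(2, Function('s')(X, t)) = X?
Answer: Rational(-4, 51683) ≈ -7.7395e-5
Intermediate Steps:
Function('s')(X, t) = Mul(Rational(1, 2), X)
Function('M')(b, u) = 14 (Function('M')(b, u) = Add(6, 8) = 14)
Mul(Add(Function('M')(128, -39), Function('s')(-36, -152)), Pow(Add(43778, 7905), -1)) = Mul(Add(14, Mul(Rational(1, 2), -36)), Pow(Add(43778, 7905), -1)) = Mul(Add(14, -18), Pow(51683, -1)) = Mul(-4, Rational(1, 51683)) = Rational(-4, 51683)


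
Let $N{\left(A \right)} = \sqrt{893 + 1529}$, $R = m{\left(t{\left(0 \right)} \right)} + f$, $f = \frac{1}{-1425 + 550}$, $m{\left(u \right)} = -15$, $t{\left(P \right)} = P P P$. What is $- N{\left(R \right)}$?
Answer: $- \sqrt{2422} \approx -49.214$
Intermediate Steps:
$t{\left(P \right)} = P^{3}$ ($t{\left(P \right)} = P^{2} P = P^{3}$)
$f = - \frac{1}{875}$ ($f = \frac{1}{-875} = - \frac{1}{875} \approx -0.0011429$)
$R = - \frac{13126}{875}$ ($R = -15 - \frac{1}{875} = - \frac{13126}{875} \approx -15.001$)
$N{\left(A \right)} = \sqrt{2422}$
$- N{\left(R \right)} = - \sqrt{2422}$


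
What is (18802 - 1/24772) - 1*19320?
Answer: -12831897/24772 ≈ -518.00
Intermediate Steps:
(18802 - 1/24772) - 1*19320 = (18802 - 1*1/24772) - 19320 = (18802 - 1/24772) - 19320 = 465763143/24772 - 19320 = -12831897/24772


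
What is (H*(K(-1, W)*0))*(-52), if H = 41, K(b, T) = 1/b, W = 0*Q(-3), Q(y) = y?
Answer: 0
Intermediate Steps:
W = 0 (W = 0*(-3) = 0)
(H*(K(-1, W)*0))*(-52) = (41*(0/(-1)))*(-52) = (41*(-1*0))*(-52) = (41*0)*(-52) = 0*(-52) = 0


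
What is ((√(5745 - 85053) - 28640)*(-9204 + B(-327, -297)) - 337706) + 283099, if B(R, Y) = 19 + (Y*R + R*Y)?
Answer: -5299972527 + 1110318*I*√2203 ≈ -5.3e+9 + 5.2114e+7*I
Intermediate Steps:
B(R, Y) = 19 + 2*R*Y (B(R, Y) = 19 + (R*Y + R*Y) = 19 + 2*R*Y)
((√(5745 - 85053) - 28640)*(-9204 + B(-327, -297)) - 337706) + 283099 = ((√(5745 - 85053) - 28640)*(-9204 + (19 + 2*(-327)*(-297))) - 337706) + 283099 = ((√(-79308) - 28640)*(-9204 + (19 + 194238)) - 337706) + 283099 = ((6*I*√2203 - 28640)*(-9204 + 194257) - 337706) + 283099 = ((-28640 + 6*I*√2203)*185053 - 337706) + 283099 = ((-5299917920 + 1110318*I*√2203) - 337706) + 283099 = (-5300255626 + 1110318*I*√2203) + 283099 = -5299972527 + 1110318*I*√2203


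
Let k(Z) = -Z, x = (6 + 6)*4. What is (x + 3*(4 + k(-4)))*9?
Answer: 648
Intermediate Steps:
x = 48 (x = 12*4 = 48)
(x + 3*(4 + k(-4)))*9 = (48 + 3*(4 - 1*(-4)))*9 = (48 + 3*(4 + 4))*9 = (48 + 3*8)*9 = (48 + 24)*9 = 72*9 = 648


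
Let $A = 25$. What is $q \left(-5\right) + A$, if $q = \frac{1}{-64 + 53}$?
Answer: $\frac{280}{11} \approx 25.455$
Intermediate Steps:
$q = - \frac{1}{11}$ ($q = \frac{1}{-11} = - \frac{1}{11} \approx -0.090909$)
$q \left(-5\right) + A = \left(- \frac{1}{11}\right) \left(-5\right) + 25 = \frac{5}{11} + 25 = \frac{280}{11}$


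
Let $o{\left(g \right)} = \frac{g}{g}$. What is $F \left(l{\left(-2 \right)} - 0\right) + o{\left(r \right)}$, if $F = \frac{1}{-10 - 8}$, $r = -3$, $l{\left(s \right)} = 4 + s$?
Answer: $\frac{8}{9} \approx 0.88889$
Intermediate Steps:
$o{\left(g \right)} = 1$
$F = - \frac{1}{18}$ ($F = \frac{1}{-18} = - \frac{1}{18} \approx -0.055556$)
$F \left(l{\left(-2 \right)} - 0\right) + o{\left(r \right)} = - \frac{\left(4 - 2\right) - 0}{18} + 1 = - \frac{2 + 0}{18} + 1 = \left(- \frac{1}{18}\right) 2 + 1 = - \frac{1}{9} + 1 = \frac{8}{9}$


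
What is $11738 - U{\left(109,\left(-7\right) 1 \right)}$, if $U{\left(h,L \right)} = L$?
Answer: $11745$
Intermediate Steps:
$11738 - U{\left(109,\left(-7\right) 1 \right)} = 11738 - \left(-7\right) 1 = 11738 - -7 = 11738 + 7 = 11745$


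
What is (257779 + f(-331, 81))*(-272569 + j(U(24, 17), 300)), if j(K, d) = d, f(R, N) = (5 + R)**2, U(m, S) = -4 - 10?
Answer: -99120890795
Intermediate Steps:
U(m, S) = -14
(257779 + f(-331, 81))*(-272569 + j(U(24, 17), 300)) = (257779 + (5 - 331)**2)*(-272569 + 300) = (257779 + (-326)**2)*(-272269) = (257779 + 106276)*(-272269) = 364055*(-272269) = -99120890795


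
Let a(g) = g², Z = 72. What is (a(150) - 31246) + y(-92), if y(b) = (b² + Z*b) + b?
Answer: -6998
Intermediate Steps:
y(b) = b² + 73*b (y(b) = (b² + 72*b) + b = b² + 73*b)
(a(150) - 31246) + y(-92) = (150² - 31246) - 92*(73 - 92) = (22500 - 31246) - 92*(-19) = -8746 + 1748 = -6998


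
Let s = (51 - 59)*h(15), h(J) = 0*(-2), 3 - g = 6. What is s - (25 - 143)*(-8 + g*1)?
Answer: -1298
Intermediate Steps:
g = -3 (g = 3 - 1*6 = 3 - 6 = -3)
h(J) = 0
s = 0 (s = (51 - 59)*0 = -8*0 = 0)
s - (25 - 143)*(-8 + g*1) = 0 - (25 - 143)*(-8 - 3*1) = 0 - (-118)*(-8 - 3) = 0 - (-118)*(-11) = 0 - 1*1298 = 0 - 1298 = -1298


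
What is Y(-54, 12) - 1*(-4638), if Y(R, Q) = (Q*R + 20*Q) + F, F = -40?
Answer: 4190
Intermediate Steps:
Y(R, Q) = -40 + 20*Q + Q*R (Y(R, Q) = (Q*R + 20*Q) - 40 = (20*Q + Q*R) - 40 = -40 + 20*Q + Q*R)
Y(-54, 12) - 1*(-4638) = (-40 + 20*12 + 12*(-54)) - 1*(-4638) = (-40 + 240 - 648) + 4638 = -448 + 4638 = 4190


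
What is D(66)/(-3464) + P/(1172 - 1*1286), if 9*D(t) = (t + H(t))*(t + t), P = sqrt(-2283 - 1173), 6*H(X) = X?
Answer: -847/2598 - 4*I*sqrt(6)/19 ≈ -0.32602 - 0.51568*I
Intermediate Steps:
H(X) = X/6
P = 24*I*sqrt(6) (P = sqrt(-3456) = 24*I*sqrt(6) ≈ 58.788*I)
D(t) = 7*t**2/27 (D(t) = ((t + t/6)*(t + t))/9 = ((7*t/6)*(2*t))/9 = (7*t**2/3)/9 = 7*t**2/27)
D(66)/(-3464) + P/(1172 - 1*1286) = ((7/27)*66**2)/(-3464) + (24*I*sqrt(6))/(1172 - 1*1286) = ((7/27)*4356)*(-1/3464) + (24*I*sqrt(6))/(1172 - 1286) = (3388/3)*(-1/3464) + (24*I*sqrt(6))/(-114) = -847/2598 + (24*I*sqrt(6))*(-1/114) = -847/2598 - 4*I*sqrt(6)/19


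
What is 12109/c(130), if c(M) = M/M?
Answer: 12109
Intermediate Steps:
c(M) = 1
12109/c(130) = 12109/1 = 12109*1 = 12109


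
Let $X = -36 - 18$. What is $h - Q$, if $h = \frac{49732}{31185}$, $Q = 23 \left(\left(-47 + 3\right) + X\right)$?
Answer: $\frac{70340722}{31185} \approx 2255.6$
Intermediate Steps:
$X = -54$ ($X = -36 - 18 = -54$)
$Q = -2254$ ($Q = 23 \left(\left(-47 + 3\right) - 54\right) = 23 \left(-44 - 54\right) = 23 \left(-98\right) = -2254$)
$h = \frac{49732}{31185}$ ($h = 49732 \cdot \frac{1}{31185} = \frac{49732}{31185} \approx 1.5947$)
$h - Q = \frac{49732}{31185} - -2254 = \frac{49732}{31185} + 2254 = \frac{70340722}{31185}$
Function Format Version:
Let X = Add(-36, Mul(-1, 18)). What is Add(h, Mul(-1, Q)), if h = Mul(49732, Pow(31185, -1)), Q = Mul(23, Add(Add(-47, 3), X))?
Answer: Rational(70340722, 31185) ≈ 2255.6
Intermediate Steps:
X = -54 (X = Add(-36, -18) = -54)
Q = -2254 (Q = Mul(23, Add(Add(-47, 3), -54)) = Mul(23, Add(-44, -54)) = Mul(23, -98) = -2254)
h = Rational(49732, 31185) (h = Mul(49732, Rational(1, 31185)) = Rational(49732, 31185) ≈ 1.5947)
Add(h, Mul(-1, Q)) = Add(Rational(49732, 31185), Mul(-1, -2254)) = Add(Rational(49732, 31185), 2254) = Rational(70340722, 31185)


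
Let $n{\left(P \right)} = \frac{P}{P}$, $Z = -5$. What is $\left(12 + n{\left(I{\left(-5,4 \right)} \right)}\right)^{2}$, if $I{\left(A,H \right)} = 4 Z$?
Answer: $169$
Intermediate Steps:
$I{\left(A,H \right)} = -20$ ($I{\left(A,H \right)} = 4 \left(-5\right) = -20$)
$n{\left(P \right)} = 1$
$\left(12 + n{\left(I{\left(-5,4 \right)} \right)}\right)^{2} = \left(12 + 1\right)^{2} = 13^{2} = 169$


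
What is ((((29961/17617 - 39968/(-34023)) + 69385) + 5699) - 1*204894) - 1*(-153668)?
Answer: 14301807650237/599383191 ≈ 23861.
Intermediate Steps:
((((29961/17617 - 39968/(-34023)) + 69385) + 5699) - 1*204894) - 1*(-153668) = ((((29961*(1/17617) - 39968*(-1/34023)) + 69385) + 5699) - 204894) + 153668 = ((((29961/17617 + 39968/34023) + 69385) + 5699) - 204894) + 153668 = (((1723479359/599383191 + 69385) + 5699) - 204894) + 153668 = ((41589926186894/599383191 + 5699) - 204894) + 153668 = (45005810992403/599383191 - 204894) + 153668 = -77804208544351/599383191 + 153668 = 14301807650237/599383191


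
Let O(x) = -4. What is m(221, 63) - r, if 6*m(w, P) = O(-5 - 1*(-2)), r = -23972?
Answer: 71914/3 ≈ 23971.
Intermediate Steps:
m(w, P) = -⅔ (m(w, P) = (⅙)*(-4) = -⅔)
m(221, 63) - r = -⅔ - 1*(-23972) = -⅔ + 23972 = 71914/3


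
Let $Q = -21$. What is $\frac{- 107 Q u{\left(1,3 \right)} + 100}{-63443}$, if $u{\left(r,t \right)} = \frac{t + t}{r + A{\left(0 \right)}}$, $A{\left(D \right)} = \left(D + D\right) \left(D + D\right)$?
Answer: $- \frac{13582}{63443} \approx -0.21408$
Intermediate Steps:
$A{\left(D \right)} = 4 D^{2}$ ($A{\left(D \right)} = 2 D 2 D = 4 D^{2}$)
$u{\left(r,t \right)} = \frac{2 t}{r}$ ($u{\left(r,t \right)} = \frac{t + t}{r + 4 \cdot 0^{2}} = \frac{2 t}{r + 4 \cdot 0} = \frac{2 t}{r + 0} = \frac{2 t}{r}$)
$\frac{- 107 Q u{\left(1,3 \right)} + 100}{-63443} = \frac{- 107 \left(- 21 \cdot 2 \cdot 3 \cdot 1^{-1}\right) + 100}{-63443} = \left(- 107 \left(- 21 \cdot 2 \cdot 3 \cdot 1\right) + 100\right) \left(- \frac{1}{63443}\right) = \left(- 107 \left(\left(-21\right) 6\right) + 100\right) \left(- \frac{1}{63443}\right) = \left(\left(-107\right) \left(-126\right) + 100\right) \left(- \frac{1}{63443}\right) = \left(13482 + 100\right) \left(- \frac{1}{63443}\right) = 13582 \left(- \frac{1}{63443}\right) = - \frac{13582}{63443}$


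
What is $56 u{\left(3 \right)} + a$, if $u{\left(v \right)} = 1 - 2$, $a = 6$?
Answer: $-50$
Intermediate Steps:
$u{\left(v \right)} = -1$ ($u{\left(v \right)} = 1 - 2 = -1$)
$56 u{\left(3 \right)} + a = 56 \left(-1\right) + 6 = -56 + 6 = -50$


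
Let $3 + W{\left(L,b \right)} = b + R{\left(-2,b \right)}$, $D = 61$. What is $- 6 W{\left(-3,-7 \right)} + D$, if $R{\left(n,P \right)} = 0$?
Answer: $121$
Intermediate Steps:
$W{\left(L,b \right)} = -3 + b$ ($W{\left(L,b \right)} = -3 + \left(b + 0\right) = -3 + b$)
$- 6 W{\left(-3,-7 \right)} + D = - 6 \left(-3 - 7\right) + 61 = \left(-6\right) \left(-10\right) + 61 = 60 + 61 = 121$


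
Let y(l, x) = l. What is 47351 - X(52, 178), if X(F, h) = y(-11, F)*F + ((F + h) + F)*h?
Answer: -2273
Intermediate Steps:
X(F, h) = -11*F + h*(h + 2*F) (X(F, h) = -11*F + ((F + h) + F)*h = -11*F + (h + 2*F)*h = -11*F + h*(h + 2*F))
47351 - X(52, 178) = 47351 - (178² - 11*52 + 2*52*178) = 47351 - (31684 - 572 + 18512) = 47351 - 1*49624 = 47351 - 49624 = -2273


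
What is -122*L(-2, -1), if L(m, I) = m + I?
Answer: 366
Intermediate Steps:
L(m, I) = I + m
-122*L(-2, -1) = -122*(-1 - 2) = -122*(-3) = 366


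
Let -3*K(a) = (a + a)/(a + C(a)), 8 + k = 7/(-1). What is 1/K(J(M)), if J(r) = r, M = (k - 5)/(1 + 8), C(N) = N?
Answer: -3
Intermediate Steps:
k = -15 (k = -8 + 7/(-1) = -8 + 7*(-1) = -8 - 7 = -15)
M = -20/9 (M = (-15 - 5)/(1 + 8) = -20/9 ≈ -2.2222)
K(a) = -⅓ (K(a) = -(a + a)/(3*(a + a)) = -2*a/(3*(2*a)) = -2*a*1/(2*a)/3 = -⅓*1 = -⅓)
1/K(J(M)) = 1/(-⅓) = -3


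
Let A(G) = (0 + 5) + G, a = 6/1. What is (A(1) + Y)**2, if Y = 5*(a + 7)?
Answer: 5041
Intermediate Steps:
a = 6 (a = 6*1 = 6)
Y = 65 (Y = 5*(6 + 7) = 5*13 = 65)
A(G) = 5 + G
(A(1) + Y)**2 = ((5 + 1) + 65)**2 = (6 + 65)**2 = 71**2 = 5041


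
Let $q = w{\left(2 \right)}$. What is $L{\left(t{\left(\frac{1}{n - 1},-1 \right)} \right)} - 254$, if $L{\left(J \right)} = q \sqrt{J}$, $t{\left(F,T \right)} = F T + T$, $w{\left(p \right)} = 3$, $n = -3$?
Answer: $-254 + \frac{3 i \sqrt{3}}{2} \approx -254.0 + 2.5981 i$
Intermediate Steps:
$q = 3$
$t{\left(F,T \right)} = T + F T$
$L{\left(J \right)} = 3 \sqrt{J}$
$L{\left(t{\left(\frac{1}{n - 1},-1 \right)} \right)} - 254 = 3 \sqrt{- (1 + \frac{1}{-3 - 1})} - 254 = 3 \sqrt{- (1 + \frac{1}{-4})} - 254 = 3 \sqrt{- (1 - \frac{1}{4})} - 254 = 3 \sqrt{\left(-1\right) \frac{3}{4}} - 254 = 3 \sqrt{- \frac{3}{4}} - 254 = 3 \frac{i \sqrt{3}}{2} - 254 = \frac{3 i \sqrt{3}}{2} - 254 = -254 + \frac{3 i \sqrt{3}}{2}$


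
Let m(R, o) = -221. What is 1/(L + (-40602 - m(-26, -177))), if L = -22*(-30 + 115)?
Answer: -1/42251 ≈ -2.3668e-5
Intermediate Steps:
L = -1870 (L = -22*85 = -1870)
1/(L + (-40602 - m(-26, -177))) = 1/(-1870 + (-40602 - 1*(-221))) = 1/(-1870 + (-40602 + 221)) = 1/(-1870 - 40381) = 1/(-42251) = -1/42251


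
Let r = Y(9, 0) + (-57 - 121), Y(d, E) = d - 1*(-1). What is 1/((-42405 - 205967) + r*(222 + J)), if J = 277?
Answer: -1/332204 ≈ -3.0102e-6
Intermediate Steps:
Y(d, E) = 1 + d (Y(d, E) = d + 1 = 1 + d)
r = -168 (r = (1 + 9) + (-57 - 121) = 10 - 178 = -168)
1/((-42405 - 205967) + r*(222 + J)) = 1/((-42405 - 205967) - 168*(222 + 277)) = 1/(-248372 - 168*499) = 1/(-248372 - 83832) = 1/(-332204) = -1/332204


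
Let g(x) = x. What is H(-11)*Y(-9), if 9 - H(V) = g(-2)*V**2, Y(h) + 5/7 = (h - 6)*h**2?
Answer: -2136010/7 ≈ -3.0514e+5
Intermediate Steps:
Y(h) = -5/7 + h**2*(-6 + h) (Y(h) = -5/7 + (h - 6)*h**2 = -5/7 + (-6 + h)*h**2 = -5/7 + h**2*(-6 + h))
H(V) = 9 + 2*V**2 (H(V) = 9 - (-2)*V**2 = 9 + 2*V**2)
H(-11)*Y(-9) = (9 + 2*(-11)**2)*(-5/7 + (-9)**3 - 6*(-9)**2) = (9 + 2*121)*(-5/7 - 729 - 6*81) = (9 + 242)*(-5/7 - 729 - 486) = 251*(-8510/7) = -2136010/7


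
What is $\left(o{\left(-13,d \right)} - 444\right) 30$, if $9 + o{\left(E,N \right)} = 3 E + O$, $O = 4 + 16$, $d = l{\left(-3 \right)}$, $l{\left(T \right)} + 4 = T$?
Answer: $-14160$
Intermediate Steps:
$l{\left(T \right)} = -4 + T$
$d = -7$ ($d = -4 - 3 = -7$)
$O = 20$
$o{\left(E,N \right)} = 11 + 3 E$ ($o{\left(E,N \right)} = -9 + \left(3 E + 20\right) = -9 + \left(20 + 3 E\right) = 11 + 3 E$)
$\left(o{\left(-13,d \right)} - 444\right) 30 = \left(\left(11 + 3 \left(-13\right)\right) - 444\right) 30 = \left(\left(11 - 39\right) - 444\right) 30 = \left(-28 - 444\right) 30 = \left(-472\right) 30 = -14160$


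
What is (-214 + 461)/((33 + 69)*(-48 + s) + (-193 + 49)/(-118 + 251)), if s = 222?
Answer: 32851/2360340 ≈ 0.013918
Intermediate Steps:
(-214 + 461)/((33 + 69)*(-48 + s) + (-193 + 49)/(-118 + 251)) = (-214 + 461)/((33 + 69)*(-48 + 222) + (-193 + 49)/(-118 + 251)) = 247/(102*174 - 144/133) = 247/(17748 - 144*1/133) = 247/(17748 - 144/133) = 247/(2360340/133) = 247*(133/2360340) = 32851/2360340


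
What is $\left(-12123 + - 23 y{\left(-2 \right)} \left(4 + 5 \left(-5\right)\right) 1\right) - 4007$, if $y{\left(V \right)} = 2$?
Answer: $-15164$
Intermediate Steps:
$\left(-12123 + - 23 y{\left(-2 \right)} \left(4 + 5 \left(-5\right)\right) 1\right) - 4007 = \left(-12123 + \left(-23\right) 2 \left(4 + 5 \left(-5\right)\right) 1\right) - 4007 = \left(-12123 - 46 \left(4 - 25\right) 1\right) - 4007 = \left(-12123 - 46 \left(\left(-21\right) 1\right)\right) - 4007 = \left(-12123 - -966\right) - 4007 = \left(-12123 + 966\right) - 4007 = -11157 - 4007 = -15164$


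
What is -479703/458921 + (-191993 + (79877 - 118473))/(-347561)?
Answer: -60903919914/159503041681 ≈ -0.38184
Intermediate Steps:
-479703/458921 + (-191993 + (79877 - 118473))/(-347561) = -479703*1/458921 + (-191993 - 38596)*(-1/347561) = -479703/458921 - 230589*(-1/347561) = -479703/458921 + 230589/347561 = -60903919914/159503041681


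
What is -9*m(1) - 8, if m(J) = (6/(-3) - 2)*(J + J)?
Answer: 64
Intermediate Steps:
m(J) = -8*J (m(J) = (6*(-⅓) - 2)*(2*J) = (-2 - 2)*(2*J) = -8*J)
-9*m(1) - 8 = -(-72) - 8 = -9*(-8) - 8 = 72 - 8 = 64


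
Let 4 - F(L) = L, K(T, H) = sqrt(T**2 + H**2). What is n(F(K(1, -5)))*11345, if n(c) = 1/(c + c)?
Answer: -2269 - 2269*sqrt(26)/4 ≈ -5161.4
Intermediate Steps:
K(T, H) = sqrt(H**2 + T**2)
F(L) = 4 - L
n(c) = 1/(2*c)
n(F(K(1, -5)))*11345 = (1/(2*(4 - sqrt((-5)**2 + 1**2))))*11345 = (1/(2*(4 - sqrt(25 + 1))))*11345 = (1/(2*(4 - sqrt(26))))*11345 = 11345/(2*(4 - sqrt(26)))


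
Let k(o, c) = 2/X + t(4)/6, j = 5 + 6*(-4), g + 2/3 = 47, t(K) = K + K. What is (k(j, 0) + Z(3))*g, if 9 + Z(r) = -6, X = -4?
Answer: -11815/18 ≈ -656.39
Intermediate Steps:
t(K) = 2*K
g = 139/3 (g = -⅔ + 47 = 139/3 ≈ 46.333)
Z(r) = -15 (Z(r) = -9 - 6 = -15)
j = -19 (j = 5 - 24 = -19)
k(o, c) = ⅚ (k(o, c) = 2/(-4) + (2*4)/6 = 2*(-¼) + 8*(⅙) = -½ + 4/3 = ⅚)
(k(j, 0) + Z(3))*g = (⅚ - 15)*(139/3) = -85/6*139/3 = -11815/18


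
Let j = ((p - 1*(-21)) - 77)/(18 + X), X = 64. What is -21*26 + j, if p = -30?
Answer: -22429/41 ≈ -547.05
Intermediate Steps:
j = -43/41 (j = ((-30 - 1*(-21)) - 77)/(18 + 64) = ((-30 + 21) - 77)/82 = (-9 - 77)*(1/82) = -86*1/82 = -43/41 ≈ -1.0488)
-21*26 + j = -21*26 - 43/41 = -546 - 43/41 = -22429/41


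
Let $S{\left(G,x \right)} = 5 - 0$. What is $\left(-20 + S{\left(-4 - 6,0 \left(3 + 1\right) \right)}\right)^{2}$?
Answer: $225$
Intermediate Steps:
$S{\left(G,x \right)} = 5$ ($S{\left(G,x \right)} = 5 + 0 = 5$)
$\left(-20 + S{\left(-4 - 6,0 \left(3 + 1\right) \right)}\right)^{2} = \left(-20 + 5\right)^{2} = \left(-15\right)^{2} = 225$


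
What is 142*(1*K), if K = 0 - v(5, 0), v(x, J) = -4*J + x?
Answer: -710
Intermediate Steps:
v(x, J) = x - 4*J
K = -5 (K = 0 - (5 - 4*0) = 0 - (5 + 0) = 0 - 1*5 = 0 - 5 = -5)
142*(1*K) = 142*(1*(-5)) = 142*(-5) = -710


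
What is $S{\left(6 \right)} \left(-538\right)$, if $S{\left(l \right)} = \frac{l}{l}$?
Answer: $-538$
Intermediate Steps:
$S{\left(l \right)} = 1$
$S{\left(6 \right)} \left(-538\right) = 1 \left(-538\right) = -538$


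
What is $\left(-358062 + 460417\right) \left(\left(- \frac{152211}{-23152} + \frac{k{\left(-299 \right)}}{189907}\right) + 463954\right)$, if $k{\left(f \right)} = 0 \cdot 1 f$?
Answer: $\frac{1099458025740745}{23152} \approx 4.7489 \cdot 10^{10}$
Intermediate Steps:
$k{\left(f \right)} = 0$ ($k{\left(f \right)} = 0 f = 0$)
$\left(-358062 + 460417\right) \left(\left(- \frac{152211}{-23152} + \frac{k{\left(-299 \right)}}{189907}\right) + 463954\right) = \left(-358062 + 460417\right) \left(\left(- \frac{152211}{-23152} + \frac{0}{189907}\right) + 463954\right) = 102355 \left(\left(\left(-152211\right) \left(- \frac{1}{23152}\right) + 0 \cdot \frac{1}{189907}\right) + 463954\right) = 102355 \left(\left(\frac{152211}{23152} + 0\right) + 463954\right) = 102355 \left(\frac{152211}{23152} + 463954\right) = 102355 \cdot \frac{10741615219}{23152} = \frac{1099458025740745}{23152}$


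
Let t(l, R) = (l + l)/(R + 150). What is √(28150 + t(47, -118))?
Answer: √450447/4 ≈ 167.79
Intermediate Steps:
t(l, R) = 2*l/(150 + R) (t(l, R) = (2*l)/(150 + R) = 2*l/(150 + R))
√(28150 + t(47, -118)) = √(28150 + 2*47/(150 - 118)) = √(28150 + 2*47/32) = √(28150 + 2*47*(1/32)) = √(28150 + 47/16) = √(450447/16) = √450447/4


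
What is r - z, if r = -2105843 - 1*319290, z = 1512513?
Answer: -3937646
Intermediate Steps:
r = -2425133 (r = -2105843 - 319290 = -2425133)
r - z = -2425133 - 1*1512513 = -2425133 - 1512513 = -3937646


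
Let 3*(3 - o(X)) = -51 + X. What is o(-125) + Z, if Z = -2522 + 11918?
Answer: 28373/3 ≈ 9457.7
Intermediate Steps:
o(X) = 20 - X/3 (o(X) = 3 - (-51 + X)/3 = 3 + (17 - X/3) = 20 - X/3)
Z = 9396
o(-125) + Z = (20 - ⅓*(-125)) + 9396 = (20 + 125/3) + 9396 = 185/3 + 9396 = 28373/3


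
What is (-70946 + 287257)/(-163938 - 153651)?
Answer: -216311/317589 ≈ -0.68110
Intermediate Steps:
(-70946 + 287257)/(-163938 - 153651) = 216311/(-317589) = 216311*(-1/317589) = -216311/317589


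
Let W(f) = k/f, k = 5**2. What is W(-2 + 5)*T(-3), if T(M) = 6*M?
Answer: -150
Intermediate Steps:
k = 25
W(f) = 25/f
W(-2 + 5)*T(-3) = (25/(-2 + 5))*(6*(-3)) = (25/3)*(-18) = -150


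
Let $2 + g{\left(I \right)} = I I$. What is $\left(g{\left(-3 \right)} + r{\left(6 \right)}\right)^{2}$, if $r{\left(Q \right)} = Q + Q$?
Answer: $361$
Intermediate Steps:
$g{\left(I \right)} = -2 + I^{2}$ ($g{\left(I \right)} = -2 + I I = -2 + I^{2}$)
$r{\left(Q \right)} = 2 Q$
$\left(g{\left(-3 \right)} + r{\left(6 \right)}\right)^{2} = \left(\left(-2 + \left(-3\right)^{2}\right) + 2 \cdot 6\right)^{2} = \left(\left(-2 + 9\right) + 12\right)^{2} = \left(7 + 12\right)^{2} = 19^{2} = 361$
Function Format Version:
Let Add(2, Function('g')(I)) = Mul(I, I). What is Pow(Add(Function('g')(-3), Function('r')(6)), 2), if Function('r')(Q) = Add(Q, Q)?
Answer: 361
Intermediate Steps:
Function('g')(I) = Add(-2, Pow(I, 2)) (Function('g')(I) = Add(-2, Mul(I, I)) = Add(-2, Pow(I, 2)))
Function('r')(Q) = Mul(2, Q)
Pow(Add(Function('g')(-3), Function('r')(6)), 2) = Pow(Add(Add(-2, Pow(-3, 2)), Mul(2, 6)), 2) = Pow(Add(Add(-2, 9), 12), 2) = Pow(Add(7, 12), 2) = Pow(19, 2) = 361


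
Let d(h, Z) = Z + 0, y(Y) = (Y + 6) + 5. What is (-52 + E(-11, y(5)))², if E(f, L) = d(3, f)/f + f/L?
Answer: 683929/256 ≈ 2671.6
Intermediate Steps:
y(Y) = 11 + Y (y(Y) = (6 + Y) + 5 = 11 + Y)
d(h, Z) = Z
E(f, L) = 1 + f/L (E(f, L) = f/f + f/L = 1 + f/L)
(-52 + E(-11, y(5)))² = (-52 + ((11 + 5) - 11)/(11 + 5))² = (-52 + (16 - 11)/16)² = (-52 + (1/16)*5)² = (-52 + 5/16)² = (-827/16)² = 683929/256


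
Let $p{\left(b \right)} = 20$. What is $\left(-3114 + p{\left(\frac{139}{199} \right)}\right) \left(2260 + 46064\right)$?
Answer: $-149514456$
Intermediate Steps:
$\left(-3114 + p{\left(\frac{139}{199} \right)}\right) \left(2260 + 46064\right) = \left(-3114 + 20\right) \left(2260 + 46064\right) = \left(-3094\right) 48324 = -149514456$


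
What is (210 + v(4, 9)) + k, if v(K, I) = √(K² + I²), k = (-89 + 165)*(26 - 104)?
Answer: -5718 + √97 ≈ -5708.1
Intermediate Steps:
k = -5928 (k = 76*(-78) = -5928)
v(K, I) = √(I² + K²)
(210 + v(4, 9)) + k = (210 + √(9² + 4²)) - 5928 = (210 + √(81 + 16)) - 5928 = (210 + √97) - 5928 = -5718 + √97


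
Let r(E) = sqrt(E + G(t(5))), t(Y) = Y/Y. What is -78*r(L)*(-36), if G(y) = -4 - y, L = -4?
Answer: 8424*I ≈ 8424.0*I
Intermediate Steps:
t(Y) = 1
r(E) = sqrt(-5 + E) (r(E) = sqrt(E + (-4 - 1*1)) = sqrt(E + (-4 - 1)) = sqrt(E - 5) = sqrt(-5 + E))
-78*r(L)*(-36) = -78*sqrt(-5 - 4)*(-36) = -78*sqrt(-9)*(-36) = -78*3*I*(-36) = -234*I*(-36) = 8424*I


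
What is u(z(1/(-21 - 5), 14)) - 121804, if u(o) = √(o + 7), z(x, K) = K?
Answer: -121804 + √21 ≈ -1.2180e+5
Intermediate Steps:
u(o) = √(7 + o)
u(z(1/(-21 - 5), 14)) - 121804 = √(7 + 14) - 121804 = √21 - 121804 = -121804 + √21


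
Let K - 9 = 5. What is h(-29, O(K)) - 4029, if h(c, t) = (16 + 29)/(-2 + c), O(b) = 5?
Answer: -124944/31 ≈ -4030.5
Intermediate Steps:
K = 14 (K = 9 + 5 = 14)
h(c, t) = 45/(-2 + c)
h(-29, O(K)) - 4029 = 45/(-2 - 29) - 4029 = 45/(-31) - 4029 = 45*(-1/31) - 4029 = -45/31 - 4029 = -124944/31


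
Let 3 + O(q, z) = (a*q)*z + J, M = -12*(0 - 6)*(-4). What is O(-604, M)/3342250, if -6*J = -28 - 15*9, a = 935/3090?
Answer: 32543959/2065510500 ≈ 0.015756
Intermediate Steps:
a = 187/618 (a = 935*(1/3090) = 187/618 ≈ 0.30259)
J = 163/6 (J = -(-28 - 15*9)/6 = -(-28 - 135)/6 = -1/6*(-163) = 163/6 ≈ 27.167)
M = -288 (M = -12*(-6)*(-4) = 72*(-4) = -288)
O(q, z) = 145/6 + 187*q*z/618 (O(q, z) = -3 + ((187*q/618)*z + 163/6) = -3 + (187*q*z/618 + 163/6) = -3 + (163/6 + 187*q*z/618) = 145/6 + 187*q*z/618)
O(-604, M)/3342250 = (145/6 + (187/618)*(-604)*(-288))/3342250 = (145/6 + 5421504/103)*(1/3342250) = (32543959/618)*(1/3342250) = 32543959/2065510500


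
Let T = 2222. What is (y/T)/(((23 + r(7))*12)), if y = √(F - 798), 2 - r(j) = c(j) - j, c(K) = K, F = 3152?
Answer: √2354/666600 ≈ 7.2784e-5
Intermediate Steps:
r(j) = 2 (r(j) = 2 - (j - j) = 2 - 1*0 = 2 + 0 = 2)
y = √2354 (y = √(3152 - 798) = √2354 ≈ 48.518)
(y/T)/(((23 + r(7))*12)) = (√2354/2222)/(((23 + 2)*12)) = (√2354*(1/2222))/((25*12)) = (√2354/2222)/300 = (√2354/2222)*(1/300) = √2354/666600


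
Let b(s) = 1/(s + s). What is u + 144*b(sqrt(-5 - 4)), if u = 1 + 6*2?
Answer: 13 - 24*I ≈ 13.0 - 24.0*I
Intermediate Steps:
u = 13 (u = 1 + 12 = 13)
b(s) = 1/(2*s)
u + 144*b(sqrt(-5 - 4)) = 13 + 144*(1/(2*(sqrt(-5 - 4)))) = 13 + 144*(1/(2*(sqrt(-9)))) = 13 + 144*(1/(2*((3*I)))) = 13 + 144*((-I/3)/2) = 13 + 144*(-I/6) = 13 - 24*I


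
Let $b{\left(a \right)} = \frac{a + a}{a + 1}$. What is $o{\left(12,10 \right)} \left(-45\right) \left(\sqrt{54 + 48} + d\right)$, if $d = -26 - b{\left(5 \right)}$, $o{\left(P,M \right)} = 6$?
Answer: $7470 - 270 \sqrt{102} \approx 4743.1$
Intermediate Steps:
$b{\left(a \right)} = \frac{2 a}{1 + a}$
$d = - \frac{83}{3}$ ($d = -26 - 2 \cdot 5 \frac{1}{1 + 5} = -26 - 2 \cdot 5 \cdot \frac{1}{6} = -26 - \frac{5}{3} = - \frac{83}{3} \approx -27.667$)
$o{\left(12,10 \right)} \left(-45\right) \left(\sqrt{54 + 48} + d\right) = 6 \left(-45\right) \left(\sqrt{54 + 48} - \frac{83}{3}\right) = - 270 \left(\sqrt{102} - \frac{83}{3}\right) = - 270 \left(- \frac{83}{3} + \sqrt{102}\right) = 7470 - 270 \sqrt{102}$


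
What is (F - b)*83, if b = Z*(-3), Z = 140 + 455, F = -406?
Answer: 114457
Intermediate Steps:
Z = 595
b = -1785 (b = 595*(-3) = -1785)
(F - b)*83 = (-406 - 1*(-1785))*83 = (-406 + 1785)*83 = 1379*83 = 114457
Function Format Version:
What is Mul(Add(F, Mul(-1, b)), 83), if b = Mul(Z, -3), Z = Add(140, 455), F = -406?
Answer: 114457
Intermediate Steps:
Z = 595
b = -1785 (b = Mul(595, -3) = -1785)
Mul(Add(F, Mul(-1, b)), 83) = Mul(Add(-406, Mul(-1, -1785)), 83) = Mul(Add(-406, 1785), 83) = Mul(1379, 83) = 114457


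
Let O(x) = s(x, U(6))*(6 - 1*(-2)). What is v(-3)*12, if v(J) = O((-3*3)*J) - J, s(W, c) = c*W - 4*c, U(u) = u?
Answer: 13284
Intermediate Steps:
s(W, c) = -4*c + W*c (s(W, c) = W*c - 4*c = -4*c + W*c)
O(x) = -192 + 48*x (O(x) = (6*(-4 + x))*(6 - 1*(-2)) = (-24 + 6*x)*(6 + 2) = (-24 + 6*x)*8 = -192 + 48*x)
v(J) = -192 - 433*J (v(J) = (-192 + 48*((-3*3)*J)) - J = (-192 + 48*(-9*J)) - J = (-192 - 432*J) - J = -192 - 433*J)
v(-3)*12 = (-192 - 433*(-3))*12 = (-192 + 1299)*12 = 1107*12 = 13284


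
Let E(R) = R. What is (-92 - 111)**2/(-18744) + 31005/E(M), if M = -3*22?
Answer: -804239/1704 ≈ -471.97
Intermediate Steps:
M = -66
(-92 - 111)**2/(-18744) + 31005/E(M) = (-92 - 111)**2/(-18744) + 31005/(-66) = (-203)**2*(-1/18744) + 31005*(-1/66) = 41209*(-1/18744) - 10335/22 = -41209/18744 - 10335/22 = -804239/1704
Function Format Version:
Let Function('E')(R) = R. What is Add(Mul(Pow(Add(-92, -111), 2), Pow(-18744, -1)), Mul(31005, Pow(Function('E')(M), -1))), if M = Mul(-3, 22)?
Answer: Rational(-804239, 1704) ≈ -471.97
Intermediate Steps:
M = -66
Add(Mul(Pow(Add(-92, -111), 2), Pow(-18744, -1)), Mul(31005, Pow(Function('E')(M), -1))) = Add(Mul(Pow(Add(-92, -111), 2), Pow(-18744, -1)), Mul(31005, Pow(-66, -1))) = Add(Mul(Pow(-203, 2), Rational(-1, 18744)), Mul(31005, Rational(-1, 66))) = Add(Mul(41209, Rational(-1, 18744)), Rational(-10335, 22)) = Add(Rational(-41209, 18744), Rational(-10335, 22)) = Rational(-804239, 1704)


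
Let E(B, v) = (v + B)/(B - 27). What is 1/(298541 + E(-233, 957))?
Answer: 65/19404984 ≈ 3.3497e-6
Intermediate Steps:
E(B, v) = (B + v)/(-27 + B)
1/(298541 + E(-233, 957)) = 1/(298541 + (-233 + 957)/(-27 - 233)) = 1/(298541 + 724/(-260)) = 1/(298541 - 1/260*724) = 1/(298541 - 181/65) = 1/(19404984/65) = 65/19404984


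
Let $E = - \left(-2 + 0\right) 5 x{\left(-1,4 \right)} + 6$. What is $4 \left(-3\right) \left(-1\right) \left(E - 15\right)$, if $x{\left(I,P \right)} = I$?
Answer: $-228$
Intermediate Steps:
$E = -4$ ($E = - \left(-2 + 0\right) 5 \left(-1\right) + 6 = - \left(-2\right) 5 \left(-1\right) + 6 = \left(-1\right) \left(-10\right) \left(-1\right) + 6 = 10 \left(-1\right) + 6 = -10 + 6 = -4$)
$4 \left(-3\right) \left(-1\right) \left(E - 15\right) = 4 \left(-3\right) \left(-1\right) \left(-4 - 15\right) = \left(-12\right) \left(-1\right) \left(-19\right) = 12 \left(-19\right) = -228$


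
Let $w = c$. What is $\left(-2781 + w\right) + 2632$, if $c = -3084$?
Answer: $-3233$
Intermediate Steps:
$w = -3084$
$\left(-2781 + w\right) + 2632 = \left(-2781 - 3084\right) + 2632 = -5865 + 2632 = -3233$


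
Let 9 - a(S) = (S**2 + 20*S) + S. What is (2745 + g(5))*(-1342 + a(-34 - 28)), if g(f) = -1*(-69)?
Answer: -10904250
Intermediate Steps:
g(f) = 69
a(S) = 9 - S**2 - 21*S (a(S) = 9 - ((S**2 + 20*S) + S) = 9 - (S**2 + 21*S) = 9 + (-S**2 - 21*S) = 9 - S**2 - 21*S)
(2745 + g(5))*(-1342 + a(-34 - 28)) = (2745 + 69)*(-1342 + (9 - (-34 - 28)**2 - 21*(-34 - 28))) = 2814*(-1342 + (9 - 1*(-62)**2 - 21*(-62))) = 2814*(-1342 + (9 - 1*3844 + 1302)) = 2814*(-1342 + (9 - 3844 + 1302)) = 2814*(-1342 - 2533) = 2814*(-3875) = -10904250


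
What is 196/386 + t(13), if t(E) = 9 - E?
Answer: -674/193 ≈ -3.4922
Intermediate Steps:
196/386 + t(13) = 196/386 + (9 - 1*13) = 196*(1/386) + (9 - 13) = 98/193 - 4 = -674/193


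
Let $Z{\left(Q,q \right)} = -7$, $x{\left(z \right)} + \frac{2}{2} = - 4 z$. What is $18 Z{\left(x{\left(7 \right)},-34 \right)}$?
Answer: $-126$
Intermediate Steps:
$x{\left(z \right)} = -1 - 4 z$
$18 Z{\left(x{\left(7 \right)},-34 \right)} = 18 \left(-7\right) = -126$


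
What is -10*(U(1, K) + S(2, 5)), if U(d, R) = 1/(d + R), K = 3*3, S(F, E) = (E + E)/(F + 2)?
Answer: -26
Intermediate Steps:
S(F, E) = 2*E/(2 + F) (S(F, E) = (2*E)/(2 + F) = 2*E/(2 + F))
K = 9
U(d, R) = 1/(R + d)
-10*(U(1, K) + S(2, 5)) = -10*(1/(9 + 1) + 2*5/(2 + 2)) = -10*(1/10 + 2*5/4) = -10*(⅒ + 2*5*(¼)) = -10*(⅒ + 5/2) = -10*13/5 = -26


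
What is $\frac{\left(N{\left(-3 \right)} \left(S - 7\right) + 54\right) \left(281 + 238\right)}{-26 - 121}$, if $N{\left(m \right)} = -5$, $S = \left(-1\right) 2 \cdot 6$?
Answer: $- \frac{25777}{49} \approx -526.06$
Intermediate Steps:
$S = -12$ ($S = \left(-2\right) 6 = -12$)
$\frac{\left(N{\left(-3 \right)} \left(S - 7\right) + 54\right) \left(281 + 238\right)}{-26 - 121} = \frac{\left(- 5 \left(-12 - 7\right) + 54\right) \left(281 + 238\right)}{-26 - 121} = \frac{\left(\left(-5\right) \left(-19\right) + 54\right) 519}{-147} = - \frac{\left(95 + 54\right) 519}{147} = - \frac{149 \cdot 519}{147} = \left(- \frac{1}{147}\right) 77331 = - \frac{25777}{49}$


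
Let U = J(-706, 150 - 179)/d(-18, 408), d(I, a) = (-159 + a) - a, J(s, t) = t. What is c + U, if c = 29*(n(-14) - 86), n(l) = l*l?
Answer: 507239/159 ≈ 3190.2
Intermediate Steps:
n(l) = l²
d(I, a) = -159
U = 29/159 (U = (150 - 179)/(-159) = -29*(-1/159) = 29/159 ≈ 0.18239)
c = 3190 (c = 29*((-14)² - 86) = 29*(196 - 86) = 29*110 = 3190)
c + U = 3190 + 29/159 = 507239/159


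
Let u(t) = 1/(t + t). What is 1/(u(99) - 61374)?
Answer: -198/12152051 ≈ -1.6294e-5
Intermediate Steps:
u(t) = 1/(2*t)
1/(u(99) - 61374) = 1/((½)/99 - 61374) = 1/((½)*(1/99) - 61374) = 1/(1/198 - 61374) = 1/(-12152051/198) = -198/12152051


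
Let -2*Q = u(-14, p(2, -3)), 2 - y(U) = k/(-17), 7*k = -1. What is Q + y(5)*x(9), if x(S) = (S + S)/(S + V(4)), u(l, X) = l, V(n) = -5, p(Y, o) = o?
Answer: 3799/238 ≈ 15.962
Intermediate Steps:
k = -⅐ (k = (⅐)*(-1) = -⅐ ≈ -0.14286)
y(U) = 237/119 (y(U) = 2 - (-1)/(7*(-17)) = 2 - (-1)*(-1)/(7*17) = 2 - 1*1/119 = 2 - 1/119 = 237/119)
Q = 7 (Q = -½*(-14) = 7)
x(S) = 2*S/(-5 + S) (x(S) = (S + S)/(S - 5) = (2*S)/(-5 + S) = 2*S/(-5 + S))
Q + y(5)*x(9) = 7 + 237*(2*9/(-5 + 9))/119 = 7 + 237*(2*9/4)/119 = 7 + 237*(2*9*(¼))/119 = 7 + (237/119)*(9/2) = 7 + 2133/238 = 3799/238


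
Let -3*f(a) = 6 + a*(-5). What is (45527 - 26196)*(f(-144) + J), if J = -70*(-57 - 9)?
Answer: 84631118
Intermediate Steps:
J = 4620 (J = -70*(-66) = 4620)
f(a) = -2 + 5*a/3 (f(a) = -(6 + a*(-5))/3 = -(6 - 5*a)/3 = -2 + 5*a/3)
(45527 - 26196)*(f(-144) + J) = (45527 - 26196)*((-2 + (5/3)*(-144)) + 4620) = 19331*((-2 - 240) + 4620) = 19331*(-242 + 4620) = 19331*4378 = 84631118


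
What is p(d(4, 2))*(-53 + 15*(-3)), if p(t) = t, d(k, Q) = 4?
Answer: -392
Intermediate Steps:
p(d(4, 2))*(-53 + 15*(-3)) = 4*(-53 + 15*(-3)) = 4*(-53 - 45) = 4*(-98) = -392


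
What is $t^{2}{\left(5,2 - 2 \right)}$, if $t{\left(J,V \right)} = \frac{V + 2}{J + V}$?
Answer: $\frac{4}{25} \approx 0.16$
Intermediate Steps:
$t{\left(J,V \right)} = \frac{2 + V}{J + V}$
$t^{2}{\left(5,2 - 2 \right)} = \left(\frac{2 + \left(2 - 2\right)}{5 + \left(2 - 2\right)}\right)^{2} = \left(\frac{2 + 0}{5 + 0}\right)^{2} = \left(\frac{1}{5} \cdot 2\right)^{2} = \left(\frac{2}{5}\right)^{2} = \frac{4}{25}$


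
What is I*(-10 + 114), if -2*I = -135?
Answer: 7020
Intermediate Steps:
I = 135/2 (I = -½*(-135) = 135/2 ≈ 67.500)
I*(-10 + 114) = 135*(-10 + 114)/2 = (135/2)*104 = 7020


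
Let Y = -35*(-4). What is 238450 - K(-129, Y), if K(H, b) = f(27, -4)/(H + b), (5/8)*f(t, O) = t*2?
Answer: 13114318/55 ≈ 2.3844e+5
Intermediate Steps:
f(t, O) = 16*t/5 (f(t, O) = 8*(t*2)/5 = 8*(2*t)/5 = 16*t/5)
Y = 140
K(H, b) = 432/(5*(H + b)) (K(H, b) = ((16/5)*27)/(H + b) = 432/(5*(H + b)))
238450 - K(-129, Y) = 238450 - 432/(5*(-129 + 140)) = 238450 - 432/(5*11) = 238450 - 1*432/55 = 238450 - 432/55 = 13114318/55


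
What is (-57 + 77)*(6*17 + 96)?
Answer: 3960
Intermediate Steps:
(-57 + 77)*(6*17 + 96) = 20*(102 + 96) = 20*198 = 3960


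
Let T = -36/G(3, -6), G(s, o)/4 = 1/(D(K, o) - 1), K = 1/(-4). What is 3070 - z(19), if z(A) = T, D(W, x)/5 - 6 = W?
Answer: 13279/4 ≈ 3319.8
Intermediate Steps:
K = -1/4 ≈ -0.25000
D(W, x) = 30 + 5*W
G(s, o) = 16/111 (G(s, o) = 4/((30 + 5*(-1/4)) - 1) = 4/((30 - 5/4) - 1) = 4/(115/4 - 1) = 4/(111/4) = 4*(4/111) = 16/111)
T = -999/4 (T = -36/16/111 = -36*111/16 = -999/4 ≈ -249.75)
z(A) = -999/4
3070 - z(19) = 3070 - 1*(-999/4) = 3070 + 999/4 = 13279/4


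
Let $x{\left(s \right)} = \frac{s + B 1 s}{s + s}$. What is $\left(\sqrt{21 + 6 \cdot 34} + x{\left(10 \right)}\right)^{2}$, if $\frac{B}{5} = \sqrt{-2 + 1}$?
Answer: $234 + \frac{155 i}{2} \approx 234.0 + 77.5 i$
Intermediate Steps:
$B = 5 i$ ($B = 5 \sqrt{-2 + 1} = 5 \sqrt{-1} = 5 i \approx 5.0 i$)
$x{\left(s \right)} = \frac{s + 5 i s}{2 s}$ ($x{\left(s \right)} = \frac{s + 5 i 1 s}{s + s} = \frac{s + 5 i s}{2 s}$)
$\left(\sqrt{21 + 6 \cdot 34} + x{\left(10 \right)}\right)^{2} = \left(\sqrt{21 + 6 \cdot 34} + \left(\frac{1}{2} + \frac{5 i}{2}\right)\right)^{2} = \left(\sqrt{21 + 204} + \left(\frac{1}{2} + \frac{5 i}{2}\right)\right)^{2} = \left(\sqrt{225} + \left(\frac{1}{2} + \frac{5 i}{2}\right)\right)^{2} = \left(15 + \left(\frac{1}{2} + \frac{5 i}{2}\right)\right)^{2} = \left(\frac{31}{2} + \frac{5 i}{2}\right)^{2}$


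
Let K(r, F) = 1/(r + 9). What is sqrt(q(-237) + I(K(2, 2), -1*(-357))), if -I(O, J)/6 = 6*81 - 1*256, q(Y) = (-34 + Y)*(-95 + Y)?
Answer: 28*sqrt(113) ≈ 297.64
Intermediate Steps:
K(r, F) = 1/(9 + r)
q(Y) = (-95 + Y)*(-34 + Y)
I(O, J) = -1380 (I(O, J) = -6*(6*81 - 1*256) = -6*(486 - 256) = -6*230 = -1380)
sqrt(q(-237) + I(K(2, 2), -1*(-357))) = sqrt((3230 + (-237)**2 - 129*(-237)) - 1380) = sqrt((3230 + 56169 + 30573) - 1380) = sqrt(89972 - 1380) = sqrt(88592) = 28*sqrt(113)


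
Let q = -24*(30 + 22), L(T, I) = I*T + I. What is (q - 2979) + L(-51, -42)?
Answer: -2127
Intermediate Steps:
L(T, I) = I + I*T
q = -1248 (q = -24*52 = -1248)
(q - 2979) + L(-51, -42) = (-1248 - 2979) - 42*(1 - 51) = -4227 - 42*(-50) = -4227 + 2100 = -2127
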